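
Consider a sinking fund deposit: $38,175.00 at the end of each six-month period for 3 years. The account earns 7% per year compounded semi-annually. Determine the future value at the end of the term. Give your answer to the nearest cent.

This is an ordinary annuity: 6 deposits of $38,175.00 at the end of each six-month period.
Periodic rate r = 0.07/2 per half-year; n is counted in half-years.
FV = PMT × [((1+r)^n − 1)/r] = 38,175 × [(1+r)^6 − 1] / r = $250,052.06

$250,052.06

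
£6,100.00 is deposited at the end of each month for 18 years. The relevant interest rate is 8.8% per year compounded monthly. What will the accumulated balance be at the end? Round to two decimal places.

£3,199,441.27

This is an ordinary annuity: 216 deposits of £6,100.00 at the end of each month.
Periodic rate r = 0.088/12 per month; n is counted in months.
FV = PMT × [((1+r)^n − 1)/r] = 6,100 × [(1+r)^216 − 1] / r = £3,199,441.27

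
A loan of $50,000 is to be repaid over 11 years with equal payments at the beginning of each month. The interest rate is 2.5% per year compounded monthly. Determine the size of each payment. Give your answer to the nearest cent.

Level annuity due; solve PV = PMT × [(1 − (1+r)^−n)/r] × (1+r) for PMT.
Periodic rate r = 0.025/12 per month; n is counted in months.
With n = 132: PMT = 50,000 / ([(1 − (1+r)^−n)/r] × (1+r)) = $432.75

$432.75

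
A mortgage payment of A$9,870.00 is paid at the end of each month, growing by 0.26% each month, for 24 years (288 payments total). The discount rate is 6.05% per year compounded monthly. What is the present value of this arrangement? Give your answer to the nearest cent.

Periodic rate r = 0.0605/12 per month; n is counted in months.
Growing ordinary annuity: PV = PMT₁ × [1 − ((1+g)/(1+r))^n] / (r − g) = 9,870 × [1 − ((1+0.0026)/(1+r))^288] / (r − 0.0026) = A$2,036,014.81.

A$2,036,014.81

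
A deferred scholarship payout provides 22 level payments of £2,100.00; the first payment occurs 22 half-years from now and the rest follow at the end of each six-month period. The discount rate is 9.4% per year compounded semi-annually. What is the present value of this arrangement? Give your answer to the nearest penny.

Ordinary annuity of 22 payments, first payment at period 22.
Periodic rate r = 0.094/2 per half-year; n is counted in half-years.
The ordinary-annuity PV formula values the stream one period before the first payment (period 21); discount that back 21 periods:
PV₀ = 2,100 × [1 − (1+r)^−22] / r × (1+r)^−21 = £10,830.72

£10,830.72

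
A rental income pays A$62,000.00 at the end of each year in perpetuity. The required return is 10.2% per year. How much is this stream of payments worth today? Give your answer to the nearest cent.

A$607,843.14

Periodic rate r = 0.102 per year.
Level perpetuity: PV = PMT / r = 62,000 / (0.102) = A$607,843.14.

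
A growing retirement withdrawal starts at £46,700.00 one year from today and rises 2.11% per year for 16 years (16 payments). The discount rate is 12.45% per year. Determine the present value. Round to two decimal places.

Periodic rate r = 0.1245 per year.
Growing ordinary annuity: PV = PMT₁ × [1 − ((1+g)/(1+r))^n] / (r − g) = 46,700 × [1 − ((1+0.0211)/(1+r))^16] / (r − 0.0211) = £355,141.86.

£355,141.86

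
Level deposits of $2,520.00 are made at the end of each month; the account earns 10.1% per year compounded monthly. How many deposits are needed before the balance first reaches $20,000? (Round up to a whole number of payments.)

8 payments

Periodic rate r = 0.101/12 per month; n is counted in months.
Ordinary annuity FV: 20,000 = 2,520 × [((1+r)^n − 1)/r].
(1+r)^n = 1 + 20,000 × r / 2,520, so n = ln(1 + 20,000·r/2,520) / ln(1+r) = 7.71.
Round up to a whole number of payments: n = 8.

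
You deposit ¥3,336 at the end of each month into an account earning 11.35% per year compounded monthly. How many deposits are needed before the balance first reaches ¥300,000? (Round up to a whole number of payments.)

66 payments

Periodic rate r = 0.1135/12 per month; n is counted in months.
Ordinary annuity FV: 300,000 = 3,336 × [((1+r)^n − 1)/r].
(1+r)^n = 1 + 300,000 × r / 3,336, so n = ln(1 + 300,000·r/3,336) / ln(1+r) = 65.38.
Round up to a whole number of payments: n = 66.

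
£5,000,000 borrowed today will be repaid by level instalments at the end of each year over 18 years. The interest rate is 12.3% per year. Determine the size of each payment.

Level ordinary annuity; solve PV = PMT × [(1 − (1+r)^−n)/r] for PMT.
Periodic rate r = 0.123 per year.
With n = 18: PMT = 5,000,000 / ([(1 − (1+r)^−n)/r]) = £701,995.94

£701,995.94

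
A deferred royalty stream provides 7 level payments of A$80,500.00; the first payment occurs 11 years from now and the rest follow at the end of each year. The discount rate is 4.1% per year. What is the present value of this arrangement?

Ordinary annuity of 7 payments, first payment at period 11.
Periodic rate r = 0.041 per year.
The ordinary-annuity PV formula values the stream one period before the first payment (period 10); discount that back 10 periods:
PV₀ = 80,500 × [1 − (1+r)^−7] / r × (1+r)^−10 = A$322,095.88

A$322,095.88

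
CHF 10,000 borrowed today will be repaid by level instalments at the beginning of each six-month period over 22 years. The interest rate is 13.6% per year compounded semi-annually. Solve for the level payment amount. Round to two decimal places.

CHF 673.99

Level annuity due; solve PV = PMT × [(1 − (1+r)^−n)/r] × (1+r) for PMT.
Periodic rate r = 0.136/2 per half-year; n is counted in half-years.
With n = 44: PMT = 10,000 / ([(1 − (1+r)^−n)/r] × (1+r)) = CHF 673.99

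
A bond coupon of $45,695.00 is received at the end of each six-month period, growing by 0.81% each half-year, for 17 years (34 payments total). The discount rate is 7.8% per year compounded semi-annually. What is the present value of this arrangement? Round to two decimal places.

$949,011.70

Periodic rate r = 0.078/2 per half-year; n is counted in half-years.
Growing ordinary annuity: PV = PMT₁ × [1 − ((1+g)/(1+r))^n] / (r − g) = 45,695 × [1 − ((1+0.0081)/(1+r))^34] / (r − 0.0081) = $949,011.70.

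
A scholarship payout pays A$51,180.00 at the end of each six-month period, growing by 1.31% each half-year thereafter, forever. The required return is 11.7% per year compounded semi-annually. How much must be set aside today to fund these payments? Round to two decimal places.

Periodic rate r = 0.117/2 per half-year.
Growing perpetuity (Gordon): PV = PMT₁ / (r − g) = 51,180 / (r − 0.0131) = A$1,127,312.78.

A$1,127,312.78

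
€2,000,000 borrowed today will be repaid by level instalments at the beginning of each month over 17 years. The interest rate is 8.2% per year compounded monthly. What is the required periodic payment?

€18,080.71

Level annuity due; solve PV = PMT × [(1 − (1+r)^−n)/r] × (1+r) for PMT.
Periodic rate r = 0.082/12 per month; n is counted in months.
With n = 204: PMT = 2,000,000 / ([(1 − (1+r)^−n)/r] × (1+r)) = €18,080.71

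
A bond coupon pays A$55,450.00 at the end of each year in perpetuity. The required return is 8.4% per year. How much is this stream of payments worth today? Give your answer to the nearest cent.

A$660,119.05

Periodic rate r = 0.084 per year.
Level perpetuity: PV = PMT / r = 55,450 / (0.084) = A$660,119.05.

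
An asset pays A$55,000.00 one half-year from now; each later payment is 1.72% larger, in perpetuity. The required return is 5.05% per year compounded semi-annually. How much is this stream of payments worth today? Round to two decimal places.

A$6,832,298.14

Periodic rate r = 0.0505/2 per half-year.
Growing perpetuity (Gordon): PV = PMT₁ / (r − g) = 55,000 / (r − 0.0172) = A$6,832,298.14.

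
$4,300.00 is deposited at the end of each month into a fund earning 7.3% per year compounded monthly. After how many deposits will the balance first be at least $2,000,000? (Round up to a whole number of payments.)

222 payments

Periodic rate r = 0.073/12 per month; n is counted in months.
Ordinary annuity FV: 2,000,000 = 4,300 × [((1+r)^n − 1)/r].
(1+r)^n = 1 + 2,000,000 × r / 4,300, so n = ln(1 + 2,000,000·r/4,300) / ln(1+r) = 221.39.
Round up to a whole number of payments: n = 222.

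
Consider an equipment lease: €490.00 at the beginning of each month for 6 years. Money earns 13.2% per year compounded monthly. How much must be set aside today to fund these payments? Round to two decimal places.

€24,548.79

This is an annuity due: 72 payments of €490.00 at the beginning of each month.
Periodic rate r = 0.132/12 per month; n is counted in months.
PV = PMT × [(1 − (1+r)^−n)/r] × (1+r) = 490 × [1 − (1+r)^−72] / r × (1+r) = €24,548.79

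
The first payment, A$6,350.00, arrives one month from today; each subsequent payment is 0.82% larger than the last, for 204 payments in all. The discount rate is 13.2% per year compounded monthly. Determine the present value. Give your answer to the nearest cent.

Periodic rate r = 0.132/12 per month; n is counted in months.
Growing ordinary annuity: PV = PMT₁ × [1 − ((1+g)/(1+r))^n] / (r − g) = 6,350 × [1 − ((1+0.0082)/(1+r))^204] / (r − 0.0082) = A$979,888.33.

A$979,888.33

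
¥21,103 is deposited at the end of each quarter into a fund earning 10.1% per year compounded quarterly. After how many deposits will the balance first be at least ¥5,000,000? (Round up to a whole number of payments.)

Periodic rate r = 0.101/4 per quarter; n is counted in quarters.
Ordinary annuity FV: 5,000,000 = 21,103 × [((1+r)^n − 1)/r].
(1+r)^n = 1 + 5,000,000 × r / 21,103, so n = ln(1 + 5,000,000·r/21,103) / ln(1+r) = 77.93.
Round up to a whole number of payments: n = 78.

78 payments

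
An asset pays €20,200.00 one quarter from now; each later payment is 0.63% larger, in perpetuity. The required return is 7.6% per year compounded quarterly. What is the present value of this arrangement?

Periodic rate r = 0.076/4 per quarter.
Growing perpetuity (Gordon): PV = PMT₁ / (r − g) = 20,200 / (r − 0.0063) = €1,590,551.18.

€1,590,551.18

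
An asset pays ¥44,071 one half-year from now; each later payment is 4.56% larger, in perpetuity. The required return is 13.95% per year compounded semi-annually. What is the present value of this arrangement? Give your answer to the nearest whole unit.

Periodic rate r = 0.1395/2 per half-year.
Growing perpetuity (Gordon): PV = PMT₁ / (r − g) = 44,071 / (r − 0.0456) = ¥1,824,886.

¥1,824,886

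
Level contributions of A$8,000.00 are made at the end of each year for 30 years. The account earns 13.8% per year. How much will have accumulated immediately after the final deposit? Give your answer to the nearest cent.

This is an ordinary annuity: 30 deposits of A$8,000.00 at the end of each year.
Periodic rate r = 0.138 per year.
FV = PMT × [((1+r)^n − 1)/r] = 8,000 × [(1+r)^30 − 1] / r = A$2,744,097.58

A$2,744,097.58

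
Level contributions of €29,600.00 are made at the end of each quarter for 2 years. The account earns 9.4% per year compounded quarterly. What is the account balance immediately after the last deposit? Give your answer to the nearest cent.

€257,219.61

This is an ordinary annuity: 8 deposits of €29,600.00 at the end of each quarter.
Periodic rate r = 0.094/4 per quarter; n is counted in quarters.
FV = PMT × [((1+r)^n − 1)/r] = 29,600 × [(1+r)^8 − 1] / r = €257,219.61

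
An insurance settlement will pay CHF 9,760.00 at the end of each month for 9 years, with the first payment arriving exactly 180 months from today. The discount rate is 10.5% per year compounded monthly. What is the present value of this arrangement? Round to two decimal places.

CHF 142,993.67

Ordinary annuity of 108 payments, first payment at period 180.
Periodic rate r = 0.105/12 per month; n is counted in months.
The ordinary-annuity PV formula values the stream one period before the first payment (period 179); discount that back 179 periods:
PV₀ = 9,760 × [1 − (1+r)^−108] / r × (1+r)^−179 = CHF 142,993.67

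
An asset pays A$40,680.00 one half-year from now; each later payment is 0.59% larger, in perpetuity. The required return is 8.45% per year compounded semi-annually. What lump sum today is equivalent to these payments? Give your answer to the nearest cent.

A$1,119,119.67

Periodic rate r = 0.0845/2 per half-year.
Growing perpetuity (Gordon): PV = PMT₁ / (r − g) = 40,680 / (r − 0.0059) = A$1,119,119.67.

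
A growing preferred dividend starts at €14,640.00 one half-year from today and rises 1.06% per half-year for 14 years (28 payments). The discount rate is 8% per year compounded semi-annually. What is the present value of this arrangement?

Periodic rate r = 0.08/2 per half-year; n is counted in half-years.
Growing ordinary annuity: PV = PMT₁ × [1 − ((1+g)/(1+r))^n] / (r − g) = 14,640 × [1 − ((1+0.0106)/(1+r))^28] / (r − 0.0106) = €274,868.99.

€274,868.99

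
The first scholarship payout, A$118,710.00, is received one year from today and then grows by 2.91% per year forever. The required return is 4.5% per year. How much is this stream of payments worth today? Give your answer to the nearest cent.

A$7,466,037.74

Periodic rate r = 0.045 per year.
Growing perpetuity (Gordon): PV = PMT₁ / (r − g) = 118,710 / (r − 0.0291) = A$7,466,037.74.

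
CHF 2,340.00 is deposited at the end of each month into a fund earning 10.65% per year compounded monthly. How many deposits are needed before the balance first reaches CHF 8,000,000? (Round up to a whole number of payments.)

Periodic rate r = 0.1065/12 per month; n is counted in months.
Ordinary annuity FV: 8,000,000 = 2,340 × [((1+r)^n − 1)/r].
(1+r)^n = 1 + 8,000,000 × r / 2,340, so n = ln(1 + 8,000,000·r/2,340) / ln(1+r) = 389.88.
Round up to a whole number of payments: n = 390.

390 payments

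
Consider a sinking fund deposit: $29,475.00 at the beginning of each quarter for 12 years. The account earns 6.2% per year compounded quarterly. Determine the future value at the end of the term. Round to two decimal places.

$2,109,444.32

This is an annuity due: 48 deposits of $29,475.00 at the beginning of each quarter.
Periodic rate r = 0.062/4 per quarter; n is counted in quarters.
FV = PMT × [((1+r)^n − 1)/r] × (1+r) = 29,475 × [(1+r)^48 − 1] / r × (1+r) = $2,109,444.32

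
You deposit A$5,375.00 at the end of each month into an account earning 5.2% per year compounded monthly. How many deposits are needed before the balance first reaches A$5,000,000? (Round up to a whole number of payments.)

374 payments

Periodic rate r = 0.052/12 per month; n is counted in months.
Ordinary annuity FV: 5,000,000 = 5,375 × [((1+r)^n − 1)/r].
(1+r)^n = 1 + 5,000,000 × r / 5,375, so n = ln(1 + 5,000,000·r/5,375) / ln(1+r) = 373.64.
Round up to a whole number of payments: n = 374.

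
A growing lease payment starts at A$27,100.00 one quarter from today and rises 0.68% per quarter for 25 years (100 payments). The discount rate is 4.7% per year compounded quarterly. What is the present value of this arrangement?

A$2,122,288.49

Periodic rate r = 0.047/4 per quarter; n is counted in quarters.
Growing ordinary annuity: PV = PMT₁ × [1 − ((1+g)/(1+r))^n] / (r − g) = 27,100 × [1 − ((1+0.0068)/(1+r))^100] / (r − 0.0068) = A$2,122,288.49.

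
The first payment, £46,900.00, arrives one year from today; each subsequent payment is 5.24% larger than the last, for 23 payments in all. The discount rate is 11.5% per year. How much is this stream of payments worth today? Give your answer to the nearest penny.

Periodic rate r = 0.115 per year.
Growing ordinary annuity: PV = PMT₁ × [1 − ((1+g)/(1+r))^n] / (r − g) = 46,900 × [1 − ((1+0.0524)/(1+r))^23] / (r − 0.0524) = £550,849.61.

£550,849.61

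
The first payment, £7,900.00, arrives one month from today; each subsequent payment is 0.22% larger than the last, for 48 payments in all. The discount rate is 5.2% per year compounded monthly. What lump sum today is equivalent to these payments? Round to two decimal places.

£359,316.47

Periodic rate r = 0.052/12 per month; n is counted in months.
Growing ordinary annuity: PV = PMT₁ × [1 − ((1+g)/(1+r))^n] / (r − g) = 7,900 × [1 − ((1+0.0022)/(1+r))^48] / (r − 0.0022) = £359,316.47.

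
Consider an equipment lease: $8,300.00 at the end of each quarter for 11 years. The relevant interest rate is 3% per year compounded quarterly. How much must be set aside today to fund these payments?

This is an ordinary annuity: 44 payments of $8,300.00 at the end of each quarter.
Periodic rate r = 0.03/4 per quarter; n is counted in quarters.
PV = PMT × [(1 − (1+r)^−n)/r] = 8,300 × [1 − (1+r)^−44] / r = $310,077.46

$310,077.46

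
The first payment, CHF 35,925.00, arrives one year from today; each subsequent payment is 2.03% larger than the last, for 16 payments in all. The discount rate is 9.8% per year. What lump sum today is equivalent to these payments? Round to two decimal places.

CHF 319,470.92

Periodic rate r = 0.098 per year.
Growing ordinary annuity: PV = PMT₁ × [1 − ((1+g)/(1+r))^n] / (r − g) = 35,925 × [1 − ((1+0.0203)/(1+r))^16] / (r − 0.0203) = CHF 319,470.92.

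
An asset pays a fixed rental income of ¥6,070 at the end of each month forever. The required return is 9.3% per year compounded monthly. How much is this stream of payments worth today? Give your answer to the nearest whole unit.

Periodic rate r = 0.093/12 per month.
Level perpetuity: PV = PMT / r = 6,070 / (0.093/12) = ¥783,226.

¥783,226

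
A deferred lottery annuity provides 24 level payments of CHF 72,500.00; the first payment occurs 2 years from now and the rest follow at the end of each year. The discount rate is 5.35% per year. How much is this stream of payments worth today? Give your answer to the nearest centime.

CHF 918,090.64

Ordinary annuity of 24 payments, first payment at period 2.
Periodic rate r = 0.0535 per year.
The ordinary-annuity PV formula values the stream one period before the first payment (period 1); discount that back 1 periods:
PV₀ = 72,500 × [1 − (1+r)^−24] / r × (1+r)^−1 = CHF 918,090.64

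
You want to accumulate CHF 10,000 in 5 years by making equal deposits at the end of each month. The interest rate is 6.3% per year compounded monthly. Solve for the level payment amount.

CHF 142.23

Level ordinary annuity; solve FV = PMT × [((1+r)^n − 1)/r] for PMT.
Periodic rate r = 0.063/12 per month; n is counted in months.
With n = 60: PMT = 10,000 / ([((1+r)^n − 1)/r]) = CHF 142.23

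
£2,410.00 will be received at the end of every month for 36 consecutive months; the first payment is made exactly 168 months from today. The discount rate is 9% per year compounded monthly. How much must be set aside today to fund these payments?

Ordinary annuity of 36 payments, first payment at period 168.
Periodic rate r = 0.09/12 per month; n is counted in months.
The ordinary-annuity PV formula values the stream one period before the first payment (period 167); discount that back 167 periods:
PV₀ = 2,410 × [1 − (1+r)^−36] / r × (1+r)^−167 = £21,760.53

£21,760.53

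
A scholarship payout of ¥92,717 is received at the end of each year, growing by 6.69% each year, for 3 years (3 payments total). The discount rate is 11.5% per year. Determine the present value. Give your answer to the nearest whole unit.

¥238,856

Periodic rate r = 0.115 per year.
Growing ordinary annuity: PV = PMT₁ × [1 − ((1+g)/(1+r))^n] / (r − g) = 92,717 × [1 − ((1+0.0669)/(1+r))^3] / (r − 0.0669) = ¥238,856.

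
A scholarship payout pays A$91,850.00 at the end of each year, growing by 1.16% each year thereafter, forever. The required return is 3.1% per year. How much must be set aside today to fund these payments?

A$4,734,536.08

Periodic rate r = 0.031 per year.
Growing perpetuity (Gordon): PV = PMT₁ / (r − g) = 91,850 / (r − 0.0116) = A$4,734,536.08.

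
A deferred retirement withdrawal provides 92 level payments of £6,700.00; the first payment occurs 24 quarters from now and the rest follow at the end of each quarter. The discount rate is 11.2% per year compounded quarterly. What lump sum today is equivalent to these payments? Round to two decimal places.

Ordinary annuity of 92 payments, first payment at period 24.
Periodic rate r = 0.112/4 per quarter; n is counted in quarters.
The ordinary-annuity PV formula values the stream one period before the first payment (period 23); discount that back 23 periods:
PV₀ = 6,700 × [1 − (1+r)^−92] / r × (1+r)^−23 = £116,793.83

£116,793.83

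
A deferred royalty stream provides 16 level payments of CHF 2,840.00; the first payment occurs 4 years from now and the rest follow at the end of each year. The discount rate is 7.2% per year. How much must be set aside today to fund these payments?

CHF 21,492.01

Ordinary annuity of 16 payments, first payment at period 4.
Periodic rate r = 0.072 per year.
The ordinary-annuity PV formula values the stream one period before the first payment (period 3); discount that back 3 periods:
PV₀ = 2,840 × [1 − (1+r)^−16] / r × (1+r)^−3 = CHF 21,492.01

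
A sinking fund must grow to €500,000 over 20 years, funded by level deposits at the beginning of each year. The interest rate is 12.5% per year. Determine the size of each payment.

Level annuity due; solve FV = PMT × [((1+r)^n − 1)/r] × (1+r) for PMT.
Periodic rate r = 0.125 per year.
With n = 20: PMT = 500,000 / ([((1+r)^n − 1)/r] × (1+r)) = €5,820.33

€5,820.33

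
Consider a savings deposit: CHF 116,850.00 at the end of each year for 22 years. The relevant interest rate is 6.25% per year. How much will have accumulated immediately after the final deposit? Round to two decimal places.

This is an ordinary annuity: 22 deposits of CHF 116,850.00 at the end of each year.
Periodic rate r = 0.0625 per year.
FV = PMT × [((1+r)^n − 1)/r] = 116,850 × [(1+r)^22 − 1] / r = CHF 5,225,938.34

CHF 5,225,938.34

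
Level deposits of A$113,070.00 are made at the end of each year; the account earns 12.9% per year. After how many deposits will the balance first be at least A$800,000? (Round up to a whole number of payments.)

6 payments

Periodic rate r = 0.129 per year.
Ordinary annuity FV: 800,000 = 113,070 × [((1+r)^n − 1)/r].
(1+r)^n = 1 + 800,000 × r / 113,070, so n = ln(1 + 800,000·r/113,070) / ln(1+r) = 5.34.
Round up to a whole number of payments: n = 6.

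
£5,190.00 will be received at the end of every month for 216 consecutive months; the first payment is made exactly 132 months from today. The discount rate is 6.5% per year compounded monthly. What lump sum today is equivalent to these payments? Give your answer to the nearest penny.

£325,160.88

Ordinary annuity of 216 payments, first payment at period 132.
Periodic rate r = 0.065/12 per month; n is counted in months.
The ordinary-annuity PV formula values the stream one period before the first payment (period 131); discount that back 131 periods:
PV₀ = 5,190 × [1 − (1+r)^−216] / r × (1+r)^−131 = £325,160.88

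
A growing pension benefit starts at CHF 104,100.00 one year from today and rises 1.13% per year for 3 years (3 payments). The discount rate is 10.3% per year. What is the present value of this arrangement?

CHF 260,250.10

Periodic rate r = 0.103 per year.
Growing ordinary annuity: PV = PMT₁ × [1 − ((1+g)/(1+r))^n] / (r − g) = 104,100 × [1 − ((1+0.0113)/(1+r))^3] / (r − 0.0113) = CHF 260,250.10.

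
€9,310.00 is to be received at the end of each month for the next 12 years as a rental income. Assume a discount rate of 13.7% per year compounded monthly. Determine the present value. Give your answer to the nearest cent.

€656,445.90

This is an ordinary annuity: 144 payments of €9,310.00 at the end of each month.
Periodic rate r = 0.137/12 per month; n is counted in months.
PV = PMT × [(1 − (1+r)^−n)/r] = 9,310 × [1 − (1+r)^−144] / r = €656,445.90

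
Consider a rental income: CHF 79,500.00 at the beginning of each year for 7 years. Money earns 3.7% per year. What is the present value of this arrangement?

CHF 500,351.05

This is an annuity due: 7 payments of CHF 79,500.00 at the beginning of each year.
Periodic rate r = 0.037 per year.
PV = PMT × [(1 − (1+r)^−n)/r] × (1+r) = 79,500 × [1 − (1+r)^−7] / r × (1+r) = CHF 500,351.05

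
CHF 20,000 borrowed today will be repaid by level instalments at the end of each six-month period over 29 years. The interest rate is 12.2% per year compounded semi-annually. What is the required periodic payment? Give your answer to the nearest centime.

CHF 1,260.65

Level ordinary annuity; solve PV = PMT × [(1 − (1+r)^−n)/r] for PMT.
Periodic rate r = 0.122/2 per half-year; n is counted in half-years.
With n = 58: PMT = 20,000 / ([(1 − (1+r)^−n)/r]) = CHF 1,260.65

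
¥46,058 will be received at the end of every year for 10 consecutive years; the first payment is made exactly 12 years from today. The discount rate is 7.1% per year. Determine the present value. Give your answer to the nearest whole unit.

Ordinary annuity of 10 payments, first payment at period 12.
Periodic rate r = 0.071 per year.
The ordinary-annuity PV formula values the stream one period before the first payment (period 11); discount that back 11 periods:
PV₀ = 46,058 × [1 − (1+r)^−10] / r × (1+r)^−11 = ¥151,417

¥151,417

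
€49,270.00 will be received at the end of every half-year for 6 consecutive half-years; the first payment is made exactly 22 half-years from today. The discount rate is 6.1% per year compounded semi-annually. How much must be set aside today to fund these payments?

Ordinary annuity of 6 payments, first payment at period 22.
Periodic rate r = 0.061/2 per half-year; n is counted in half-years.
The ordinary-annuity PV formula values the stream one period before the first payment (period 21); discount that back 21 periods:
PV₀ = 49,270 × [1 − (1+r)^−6] / r × (1+r)^−21 = €141,784.72

€141,784.72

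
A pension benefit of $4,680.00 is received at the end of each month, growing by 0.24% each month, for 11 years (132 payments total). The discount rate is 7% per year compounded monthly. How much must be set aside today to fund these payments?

$495,117.51

Periodic rate r = 0.07/12 per month; n is counted in months.
Growing ordinary annuity: PV = PMT₁ × [1 − ((1+g)/(1+r))^n] / (r − g) = 4,680 × [1 − ((1+0.0024)/(1+r))^132] / (r − 0.0024) = $495,117.51.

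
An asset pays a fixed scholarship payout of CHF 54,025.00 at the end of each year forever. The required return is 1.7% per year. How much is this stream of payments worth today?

CHF 3,177,941.18

Periodic rate r = 0.017 per year.
Level perpetuity: PV = PMT / r = 54,025 / (0.017) = CHF 3,177,941.18.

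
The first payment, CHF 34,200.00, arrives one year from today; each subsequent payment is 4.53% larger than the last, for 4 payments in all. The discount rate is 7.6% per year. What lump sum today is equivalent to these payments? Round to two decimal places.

Periodic rate r = 0.076 per year.
Growing ordinary annuity: PV = PMT₁ × [1 − ((1+g)/(1+r))^n] / (r − g) = 34,200 × [1 − ((1+0.0453)/(1+r))^4] / (r − 0.0453) = CHF 121,799.15.

CHF 121,799.15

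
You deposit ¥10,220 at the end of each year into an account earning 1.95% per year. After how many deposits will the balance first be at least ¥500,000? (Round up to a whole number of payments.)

35 payments

Periodic rate r = 0.0195 per year.
Ordinary annuity FV: 500,000 = 10,220 × [((1+r)^n − 1)/r].
(1+r)^n = 1 + 500,000 × r / 10,220, so n = ln(1 + 500,000·r/10,220) / ln(1+r) = 34.69.
Round up to a whole number of payments: n = 35.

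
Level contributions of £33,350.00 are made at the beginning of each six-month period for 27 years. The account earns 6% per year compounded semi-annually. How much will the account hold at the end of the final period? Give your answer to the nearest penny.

£4,504,638.52

This is an annuity due: 54 deposits of £33,350.00 at the beginning of each six-month period.
Periodic rate r = 0.06/2 per half-year; n is counted in half-years.
FV = PMT × [((1+r)^n − 1)/r] × (1+r) = 33,350 × [(1+r)^54 − 1] / r × (1+r) = £4,504,638.52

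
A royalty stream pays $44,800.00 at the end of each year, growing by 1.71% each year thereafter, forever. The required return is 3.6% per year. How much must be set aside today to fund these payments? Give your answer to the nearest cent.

Periodic rate r = 0.036 per year.
Growing perpetuity (Gordon): PV = PMT₁ / (r − g) = 44,800 / (r − 0.0171) = $2,370,370.37.

$2,370,370.37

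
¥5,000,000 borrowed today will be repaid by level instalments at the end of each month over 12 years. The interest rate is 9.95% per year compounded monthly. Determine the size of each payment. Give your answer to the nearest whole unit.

Level ordinary annuity; solve PV = PMT × [(1 − (1+r)^−n)/r] for PMT.
Periodic rate r = 0.0995/12 per month; n is counted in months.
With n = 144: PMT = 5,000,000 / ([(1 − (1+r)^−n)/r]) = ¥59,610

¥59,610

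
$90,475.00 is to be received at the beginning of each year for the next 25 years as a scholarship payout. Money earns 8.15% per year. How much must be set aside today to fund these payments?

$1,031,267.50

This is an annuity due: 25 payments of $90,475.00 at the beginning of each year.
Periodic rate r = 0.0815 per year.
PV = PMT × [(1 − (1+r)^−n)/r] × (1+r) = 90,475 × [1 − (1+r)^−25] / r × (1+r) = $1,031,267.50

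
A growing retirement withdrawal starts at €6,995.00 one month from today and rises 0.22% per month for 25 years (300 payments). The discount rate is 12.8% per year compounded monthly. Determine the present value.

€759,957.61

Periodic rate r = 0.128/12 per month; n is counted in months.
Growing ordinary annuity: PV = PMT₁ × [1 − ((1+g)/(1+r))^n] / (r − g) = 6,995 × [1 − ((1+0.0022)/(1+r))^300] / (r − 0.0022) = €759,957.61.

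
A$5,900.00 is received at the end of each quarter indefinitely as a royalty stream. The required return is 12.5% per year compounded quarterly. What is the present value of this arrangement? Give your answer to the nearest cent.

A$188,800.00

Periodic rate r = 0.125/4 per quarter.
Level perpetuity: PV = PMT / r = 5,900 / (0.125/4) = A$188,800.00.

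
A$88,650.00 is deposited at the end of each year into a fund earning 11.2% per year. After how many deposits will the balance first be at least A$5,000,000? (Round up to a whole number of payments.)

19 payments

Periodic rate r = 0.112 per year.
Ordinary annuity FV: 5,000,000 = 88,650 × [((1+r)^n − 1)/r].
(1+r)^n = 1 + 5,000,000 × r / 88,650, so n = ln(1 + 5,000,000·r/88,650) / ln(1+r) = 18.75.
Round up to a whole number of payments: n = 19.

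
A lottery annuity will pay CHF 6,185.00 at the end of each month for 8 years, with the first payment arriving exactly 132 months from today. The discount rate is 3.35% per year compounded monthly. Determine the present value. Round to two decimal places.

CHF 361,062.63

Ordinary annuity of 96 payments, first payment at period 132.
Periodic rate r = 0.0335/12 per month; n is counted in months.
The ordinary-annuity PV formula values the stream one period before the first payment (period 131); discount that back 131 periods:
PV₀ = 6,185 × [1 − (1+r)^−96] / r × (1+r)^−131 = CHF 361,062.63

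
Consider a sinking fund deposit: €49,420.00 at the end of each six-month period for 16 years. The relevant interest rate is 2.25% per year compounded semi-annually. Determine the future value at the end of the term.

€1,890,925.18

This is an ordinary annuity: 32 deposits of €49,420.00 at the end of each six-month period.
Periodic rate r = 0.0225/2 per half-year; n is counted in half-years.
FV = PMT × [((1+r)^n − 1)/r] = 49,420 × [(1+r)^32 − 1] / r = €1,890,925.18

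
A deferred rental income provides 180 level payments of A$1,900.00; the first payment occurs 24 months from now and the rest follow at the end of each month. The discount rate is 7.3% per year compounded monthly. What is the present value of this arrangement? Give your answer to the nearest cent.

Ordinary annuity of 180 payments, first payment at period 24.
Periodic rate r = 0.073/12 per month; n is counted in months.
The ordinary-annuity PV formula values the stream one period before the first payment (period 23); discount that back 23 periods:
PV₀ = 1,900 × [1 − (1+r)^−180] / r × (1+r)^−23 = A$180,479.22

A$180,479.22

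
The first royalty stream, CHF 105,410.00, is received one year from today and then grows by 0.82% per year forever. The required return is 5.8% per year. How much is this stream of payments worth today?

CHF 2,116,666.67

Periodic rate r = 0.058 per year.
Growing perpetuity (Gordon): PV = PMT₁ / (r − g) = 105,410 / (r − 0.0082) = CHF 2,116,666.67.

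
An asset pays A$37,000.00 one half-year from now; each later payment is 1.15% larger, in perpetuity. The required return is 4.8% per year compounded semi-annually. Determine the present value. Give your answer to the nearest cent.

A$2,960,000.00

Periodic rate r = 0.048/2 per half-year.
Growing perpetuity (Gordon): PV = PMT₁ / (r − g) = 37,000 / (r − 0.0115) = A$2,960,000.00.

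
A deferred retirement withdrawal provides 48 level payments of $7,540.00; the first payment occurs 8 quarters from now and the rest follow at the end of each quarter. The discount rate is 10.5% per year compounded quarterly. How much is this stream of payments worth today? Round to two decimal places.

$170,516.15

Ordinary annuity of 48 payments, first payment at period 8.
Periodic rate r = 0.105/4 per quarter; n is counted in quarters.
The ordinary-annuity PV formula values the stream one period before the first payment (period 7); discount that back 7 periods:
PV₀ = 7,540 × [1 − (1+r)^−48] / r × (1+r)^−7 = $170,516.15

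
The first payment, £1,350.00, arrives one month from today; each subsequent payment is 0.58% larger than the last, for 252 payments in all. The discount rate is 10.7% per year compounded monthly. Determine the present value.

£234,527.38

Periodic rate r = 0.107/12 per month; n is counted in months.
Growing ordinary annuity: PV = PMT₁ × [1 − ((1+g)/(1+r))^n] / (r − g) = 1,350 × [1 − ((1+0.0058)/(1+r))^252] / (r − 0.0058) = £234,527.38.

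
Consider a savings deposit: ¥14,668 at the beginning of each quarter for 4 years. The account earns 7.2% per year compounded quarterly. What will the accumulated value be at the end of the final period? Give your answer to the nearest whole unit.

This is an annuity due: 16 deposits of ¥14,668 at the beginning of each quarter.
Periodic rate r = 0.072/4 per quarter; n is counted in quarters.
FV = PMT × [((1+r)^n − 1)/r] × (1+r) = 14,668 × [(1+r)^16 − 1] / r × (1+r) = ¥274,040

¥274,040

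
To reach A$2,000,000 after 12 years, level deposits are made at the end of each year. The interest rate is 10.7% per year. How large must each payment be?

Level ordinary annuity; solve FV = PMT × [((1+r)^n − 1)/r] for PMT.
Periodic rate r = 0.107 per year.
With n = 12: PMT = 2,000,000 / ([((1+r)^n − 1)/r]) = A$89,665.10

A$89,665.10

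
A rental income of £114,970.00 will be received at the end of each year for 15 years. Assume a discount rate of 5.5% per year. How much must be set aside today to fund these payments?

£1,154,020.68

This is an ordinary annuity: 15 payments of £114,970.00 at the end of each year.
Periodic rate r = 0.055 per year.
PV = PMT × [(1 − (1+r)^−n)/r] = 114,970 × [1 − (1+r)^−15] / r = £1,154,020.68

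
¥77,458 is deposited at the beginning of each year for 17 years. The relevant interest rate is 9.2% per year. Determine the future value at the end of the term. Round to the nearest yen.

This is an annuity due: 17 deposits of ¥77,458 at the beginning of each year.
Periodic rate r = 0.092 per year.
FV = PMT × [((1+r)^n − 1)/r] × (1+r) = 77,458 × [(1+r)^17 − 1] / r × (1+r) = ¥3,185,350

¥3,185,350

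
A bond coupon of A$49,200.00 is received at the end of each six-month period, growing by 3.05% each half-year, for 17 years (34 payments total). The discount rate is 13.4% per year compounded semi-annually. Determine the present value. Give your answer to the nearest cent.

A$935,169.77

Periodic rate r = 0.134/2 per half-year; n is counted in half-years.
Growing ordinary annuity: PV = PMT₁ × [1 − ((1+g)/(1+r))^n] / (r − g) = 49,200 × [1 − ((1+0.0305)/(1+r))^34] / (r − 0.0305) = A$935,169.77.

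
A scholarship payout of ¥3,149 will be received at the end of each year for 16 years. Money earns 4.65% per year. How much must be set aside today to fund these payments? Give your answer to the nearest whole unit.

¥34,995

This is an ordinary annuity: 16 payments of ¥3,149 at the end of each year.
Periodic rate r = 0.0465 per year.
PV = PMT × [(1 − (1+r)^−n)/r] = 3,149 × [1 − (1+r)^−16] / r = ¥34,995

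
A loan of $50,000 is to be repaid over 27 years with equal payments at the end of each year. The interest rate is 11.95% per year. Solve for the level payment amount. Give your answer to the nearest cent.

$6,272.72

Level ordinary annuity; solve PV = PMT × [(1 − (1+r)^−n)/r] for PMT.
Periodic rate r = 0.1195 per year.
With n = 27: PMT = 50,000 / ([(1 − (1+r)^−n)/r]) = $6,272.72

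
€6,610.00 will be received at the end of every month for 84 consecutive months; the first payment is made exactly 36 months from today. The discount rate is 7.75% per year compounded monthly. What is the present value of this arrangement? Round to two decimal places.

€341,259.00

Ordinary annuity of 84 payments, first payment at period 36.
Periodic rate r = 0.0775/12 per month; n is counted in months.
The ordinary-annuity PV formula values the stream one period before the first payment (period 35); discount that back 35 periods:
PV₀ = 6,610 × [1 − (1+r)^−84] / r × (1+r)^−35 = €341,259.00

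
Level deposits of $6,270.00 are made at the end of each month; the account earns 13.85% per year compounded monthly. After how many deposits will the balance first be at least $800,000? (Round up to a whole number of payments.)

79 payments

Periodic rate r = 0.1385/12 per month; n is counted in months.
Ordinary annuity FV: 800,000 = 6,270 × [((1+r)^n − 1)/r].
(1+r)^n = 1 + 800,000 × r / 6,270, so n = ln(1 + 800,000·r/6,270) / ln(1+r) = 78.89.
Round up to a whole number of payments: n = 79.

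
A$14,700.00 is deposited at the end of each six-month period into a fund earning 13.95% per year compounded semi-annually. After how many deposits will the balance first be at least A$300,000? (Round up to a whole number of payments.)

14 payments

Periodic rate r = 0.1395/2 per half-year; n is counted in half-years.
Ordinary annuity FV: 300,000 = 14,700 × [((1+r)^n − 1)/r].
(1+r)^n = 1 + 300,000 × r / 14,700, so n = ln(1 + 300,000·r/14,700) / ln(1+r) = 13.13.
Round up to a whole number of payments: n = 14.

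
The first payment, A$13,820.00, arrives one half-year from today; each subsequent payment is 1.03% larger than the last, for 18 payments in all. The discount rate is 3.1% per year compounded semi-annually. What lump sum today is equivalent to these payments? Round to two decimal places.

A$234,586.64

Periodic rate r = 0.031/2 per half-year; n is counted in half-years.
Growing ordinary annuity: PV = PMT₁ × [1 − ((1+g)/(1+r))^n] / (r − g) = 13,820 × [1 − ((1+0.0103)/(1+r))^18] / (r − 0.0103) = A$234,586.64.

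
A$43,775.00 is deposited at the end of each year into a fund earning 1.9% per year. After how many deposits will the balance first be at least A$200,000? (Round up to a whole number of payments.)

5 payments

Periodic rate r = 0.019 per year.
Ordinary annuity FV: 200,000 = 43,775 × [((1+r)^n − 1)/r].
(1+r)^n = 1 + 200,000 × r / 43,775, so n = ln(1 + 200,000·r/43,775) / ln(1+r) = 4.42.
Round up to a whole number of payments: n = 5.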